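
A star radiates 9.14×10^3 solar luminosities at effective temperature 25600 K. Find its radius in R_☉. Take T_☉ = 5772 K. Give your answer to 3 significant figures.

R/R_☉ = √(L/L_☉) / (T/T_☉)² = √(9.14×10^3) / (4.435)²
       = 95.60 / 19.67 = 4.860.

4.86 R_☉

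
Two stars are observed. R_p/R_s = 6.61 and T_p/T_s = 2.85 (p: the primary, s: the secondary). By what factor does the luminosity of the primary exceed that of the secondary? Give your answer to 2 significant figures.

From the Stefan–Boltzmann law, L ∝ R²T⁴, so
L_p/L_s = (R_p/R_s)² (T_p/T_s)⁴ = (6.61)² × (2.85)⁴ = 43.69 × 65.98 = 2883.

2.9×10^3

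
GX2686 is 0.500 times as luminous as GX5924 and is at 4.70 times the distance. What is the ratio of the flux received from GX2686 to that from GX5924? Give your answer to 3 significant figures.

0.0226

F = L/(4πd²), so F_GX2686/F_GX5924 = (L_GX2686/L_GX5924) / (d_GX2686/d_GX5924)²
= 0.500 / (4.70)² = 0.500 / 22.09 = 0.02263.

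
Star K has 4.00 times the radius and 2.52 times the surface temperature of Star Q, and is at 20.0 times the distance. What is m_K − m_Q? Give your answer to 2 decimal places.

L_K/L_Q = (4.00)²(2.52)⁴ = 645.2.
F_K/F_Q = (L_K/L_Q)/(d_K/d_Q)² = 645.2/400.0 = 1.613.
m_K − m_Q = −2.5 log₁₀(1.613) = -0.52.

-0.52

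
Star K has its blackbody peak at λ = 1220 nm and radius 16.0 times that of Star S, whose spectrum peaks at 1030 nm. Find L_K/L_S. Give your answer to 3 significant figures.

130

Wien's law gives T ∝ 1/λ_max, so T_K/T_S = λ_S/λ_K = 1030/1220 = 0.8443.
Then L ∝ R²T⁴ gives L_K/L_S = (16.0)² × (0.8443)⁴ = 256.0 × 0.5081 = 130.1.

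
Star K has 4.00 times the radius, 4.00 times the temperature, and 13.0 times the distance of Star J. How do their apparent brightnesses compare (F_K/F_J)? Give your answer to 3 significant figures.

L_K/L_J = (R_K/R_J)²(T_K/T_J)⁴ = (4.00)² × (4.00)⁴ = 4096.
F_K/F_J = (L_K/L_J)/(d_K/d_J)² = 4096 / (13.0)² = 24.24.

24.2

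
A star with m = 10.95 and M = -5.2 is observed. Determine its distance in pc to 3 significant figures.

m − M = 5 log₁₀(d/10 pc)
10.95 − (-5.2) = 16.15 = 5 log₁₀(d/10)
d = 10 × 10^(16.15/5) = 10 × 10^3.230 = 1.698×10^4 pc.

1.70×10^4 pc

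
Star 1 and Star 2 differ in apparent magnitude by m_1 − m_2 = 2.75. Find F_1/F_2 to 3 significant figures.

F_1/F_2 = 10^(−(m_1 − m_2)/2.5) = 10^(-2.75/2.5) = 10^-1.100 = 0.07943.

0.0794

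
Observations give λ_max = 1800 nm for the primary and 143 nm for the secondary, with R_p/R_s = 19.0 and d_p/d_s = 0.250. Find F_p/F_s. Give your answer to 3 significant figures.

Wien's law: T_p/T_s = λ_s/λ_p = 143/1800 = 0.07944.
L_p/L_s = (R_p/R_s)²(T_p/T_s)⁴ = (19.0)²(0.07944)⁴ = 0.01438.
F_p/F_s = (L_p/L_s)/(d_p/d_s)² = 0.01438/(0.250)² = 0.2301.

0.230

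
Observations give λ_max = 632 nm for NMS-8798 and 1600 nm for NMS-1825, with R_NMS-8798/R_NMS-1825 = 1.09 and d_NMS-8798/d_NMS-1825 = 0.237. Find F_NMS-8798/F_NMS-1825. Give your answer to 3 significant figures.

Wien's law: T_NMS-8798/T_NMS-1825 = λ_NMS-1825/λ_NMS-8798 = 1600/632 = 2.532.
L_NMS-8798/L_NMS-1825 = (R_NMS-8798/R_NMS-1825)²(T_NMS-8798/T_NMS-1825)⁴ = (1.09)²(2.532)⁴ = 48.81.
F_NMS-8798/F_NMS-1825 = (L_NMS-8798/L_NMS-1825)/(d_NMS-8798/d_NMS-1825)² = 48.81/(0.237)² = 868.9.

869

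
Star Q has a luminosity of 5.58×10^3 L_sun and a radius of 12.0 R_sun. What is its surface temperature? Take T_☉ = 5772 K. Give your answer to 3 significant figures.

T/T_☉ = (L/L_☉)^(1/4) / (R/R_☉)^(1/2)
T = 5772 × (5.58×10^3)^(1/4) / √(12.0) = 5772 × 8.643 / 3.464 = 1.440×10^4 K.

1.44×10^4 K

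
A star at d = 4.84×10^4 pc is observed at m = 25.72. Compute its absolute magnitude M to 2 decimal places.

7.30

M = m − 5 log₁₀(d/10 pc) = 25.72 − 5 log₁₀(4.84×10^4/10)
  = 25.72 − 5 × 3.685 = 25.72 − 18.42 = 7.30.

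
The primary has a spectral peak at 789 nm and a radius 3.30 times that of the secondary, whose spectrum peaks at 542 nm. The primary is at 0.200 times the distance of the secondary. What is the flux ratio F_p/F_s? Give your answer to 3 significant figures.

Wien's law: T_p/T_s = λ_s/λ_p = 542/789 = 0.6869.
L_p/L_s = (R_p/R_s)²(T_p/T_s)⁴ = (3.30)²(0.6869)⁴ = 2.425.
F_p/F_s = (L_p/L_s)/(d_p/d_s)² = 2.425/(0.200)² = 60.63.

60.6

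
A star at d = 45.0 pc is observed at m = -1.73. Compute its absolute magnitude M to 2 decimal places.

M = m − 5 log₁₀(d/10 pc) = -1.73 − 5 log₁₀(45.0/10)
  = -1.73 − 5 × 0.653 = -1.73 − 3.27 = -5.00.

-5.00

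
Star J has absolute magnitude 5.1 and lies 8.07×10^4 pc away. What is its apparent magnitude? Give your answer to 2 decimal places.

m = M + 5 log₁₀(d/10 pc) = 5.1 + 5 log₁₀(8.07×10^4/10)
  = 5.1 + 5 × 3.907 = 5.1 + 19.53 = 24.63.

24.63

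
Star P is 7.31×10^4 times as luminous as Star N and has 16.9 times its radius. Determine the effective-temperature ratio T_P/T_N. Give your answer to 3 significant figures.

L ∝ R²T⁴ gives T ∝ (L/R²)^(1/4), so
T_P/T_N = (7.31×10^4 / 16.9²)^(1/4) = (255.9)^(1/4) = 4.000.

4.00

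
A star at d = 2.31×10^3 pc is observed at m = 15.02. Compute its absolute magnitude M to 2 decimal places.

M = m − 5 log₁₀(d/10 pc) = 15.02 − 5 log₁₀(2.31×10^3/10)
  = 15.02 − 5 × 2.364 = 15.02 − 11.82 = 3.20.

3.20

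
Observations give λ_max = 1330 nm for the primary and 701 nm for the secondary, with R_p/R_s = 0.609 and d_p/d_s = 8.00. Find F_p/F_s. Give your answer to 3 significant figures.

4.47×10^-4

Wien's law: T_p/T_s = λ_s/λ_p = 701/1330 = 0.5271.
L_p/L_s = (R_p/R_s)²(T_p/T_s)⁴ = (0.609)²(0.5271)⁴ = 0.02862.
F_p/F_s = (L_p/L_s)/(d_p/d_s)² = 0.02862/(8.00)² = 4.472×10^-4.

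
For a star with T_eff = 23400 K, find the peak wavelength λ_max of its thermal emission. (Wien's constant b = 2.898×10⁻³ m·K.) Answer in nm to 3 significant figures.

λ_max = b/T = 2.898×10⁻³ / 23400 = 1.24×10^-7 m = 123.8 nm.

124 nm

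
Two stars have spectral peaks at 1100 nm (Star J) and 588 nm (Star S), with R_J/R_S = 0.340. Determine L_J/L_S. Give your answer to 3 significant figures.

Wien's law gives T ∝ 1/λ_max, so T_J/T_S = λ_S/λ_J = 588/1100 = 0.5345.
Then L ∝ R²T⁴ gives L_J/L_S = (0.340)² × (0.5345)⁴ = 0.1156 × 0.08165 = 0.009438.

0.00944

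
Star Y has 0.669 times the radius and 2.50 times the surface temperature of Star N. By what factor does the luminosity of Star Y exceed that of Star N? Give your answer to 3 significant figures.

From the Stefan–Boltzmann law, L ∝ R²T⁴, so
L_Y/L_N = (R_Y/R_N)² (T_Y/T_N)⁴ = (0.669)² × (2.50)⁴ = 0.4476 × 39.06 = 17.48.

17.5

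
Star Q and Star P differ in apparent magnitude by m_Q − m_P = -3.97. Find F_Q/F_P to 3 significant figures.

38.7

F_Q/F_P = 10^(−(m_Q − m_P)/2.5) = 10^(3.97/2.5) = 10^1.588 = 38.73.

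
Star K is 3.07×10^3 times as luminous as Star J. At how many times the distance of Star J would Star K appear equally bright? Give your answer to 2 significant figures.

55

Equal flux requires L_K/d_K² = L_J/d_J², so d_K/d_J = √(L_K/L_J)
= √(3.07×10^3) = 55.41.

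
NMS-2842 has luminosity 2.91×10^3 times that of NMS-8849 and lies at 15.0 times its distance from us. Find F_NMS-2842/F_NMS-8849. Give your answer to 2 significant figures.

13

F = L/(4πd²), so F_NMS-2842/F_NMS-8849 = (L_NMS-2842/L_NMS-8849) / (d_NMS-2842/d_NMS-8849)²
= 2.91×10^3 / (15.0)² = 2.91×10^3 / 225.0 = 12.93.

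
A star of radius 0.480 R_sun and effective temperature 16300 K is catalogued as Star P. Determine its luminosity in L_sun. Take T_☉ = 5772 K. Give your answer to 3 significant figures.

14.7 L_sun

L/L_☉ = (R/R_☉)² (T/T_☉)⁴ = (0.480)² × (16300/5772)⁴
       = 0.2304 × (2.824)⁴ = 0.2304 × 63.60 = 14.65.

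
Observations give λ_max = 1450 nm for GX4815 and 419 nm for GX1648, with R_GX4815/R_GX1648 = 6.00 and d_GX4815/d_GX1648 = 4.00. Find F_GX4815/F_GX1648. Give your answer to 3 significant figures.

0.0157

Wien's law: T_GX4815/T_GX1648 = λ_GX1648/λ_GX4815 = 419/1450 = 0.2890.
L_GX4815/L_GX1648 = (R_GX4815/R_GX1648)²(T_GX4815/T_GX1648)⁴ = (6.00)²(0.2890)⁴ = 0.2510.
F_GX4815/F_GX1648 = (L_GX4815/L_GX1648)/(d_GX4815/d_GX1648)² = 0.2510/(4.00)² = 0.01569.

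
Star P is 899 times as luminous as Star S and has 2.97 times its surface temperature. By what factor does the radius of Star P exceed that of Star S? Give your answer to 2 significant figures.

L ∝ R²T⁴ gives R ∝ √L / T², so
R_P/R_S = √(899) / (2.97)² = 29.98 / 8.821 = 3.399.

3.4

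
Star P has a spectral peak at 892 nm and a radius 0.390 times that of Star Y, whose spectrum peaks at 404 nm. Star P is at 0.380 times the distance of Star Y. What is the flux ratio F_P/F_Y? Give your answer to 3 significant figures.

0.0443

Wien's law: T_P/T_Y = λ_Y/λ_P = 404/892 = 0.4529.
L_P/L_Y = (R_P/R_Y)²(T_P/T_Y)⁴ = (0.390)²(0.4529)⁴ = 0.006400.
F_P/F_Y = (L_P/L_Y)/(d_P/d_Y)² = 0.006400/(0.380)² = 0.04432.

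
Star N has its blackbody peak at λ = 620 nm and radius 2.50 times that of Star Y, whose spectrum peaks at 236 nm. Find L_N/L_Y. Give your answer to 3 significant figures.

Wien's law gives T ∝ 1/λ_max, so T_N/T_Y = λ_Y/λ_N = 236/620 = 0.3806.
Then L ∝ R²T⁴ gives L_N/L_Y = (2.50)² × (0.3806)⁴ = 6.250 × 0.02099 = 0.1312.

0.131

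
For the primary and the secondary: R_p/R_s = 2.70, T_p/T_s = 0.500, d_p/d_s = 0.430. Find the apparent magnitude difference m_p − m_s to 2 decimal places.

L_p/L_s = (2.70)²(0.500)⁴ = 0.4556.
F_p/F_s = (L_p/L_s)/(d_p/d_s)² = 0.4556/0.1849 = 2.464.
m_p − m_s = −2.5 log₁₀(2.464) = -0.98.

-0.98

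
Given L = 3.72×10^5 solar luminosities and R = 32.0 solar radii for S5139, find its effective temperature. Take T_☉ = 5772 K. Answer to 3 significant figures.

T/T_☉ = (L/L_☉)^(1/4) / (R/R_☉)^(1/2)
T = 5772 × (3.72×10^5)^(1/4) / √(32.0) = 5772 × 24.70 / 5.657 = 2.520×10^4 K.

2.52×10^4 K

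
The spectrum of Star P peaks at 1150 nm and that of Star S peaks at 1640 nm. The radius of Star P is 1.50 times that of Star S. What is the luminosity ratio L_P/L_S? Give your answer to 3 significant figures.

Wien's law gives T ∝ 1/λ_max, so T_P/T_S = λ_S/λ_P = 1640/1150 = 1.426.
Then L ∝ R²T⁴ gives L_P/L_S = (1.50)² × (1.426)⁴ = 2.250 × 4.136 = 9.306.

9.31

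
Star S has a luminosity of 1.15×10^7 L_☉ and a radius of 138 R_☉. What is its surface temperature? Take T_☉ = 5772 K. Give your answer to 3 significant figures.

2.86×10^4 K

T/T_☉ = (L/L_☉)^(1/4) / (R/R_☉)^(1/2)
T = 5772 × (1.15×10^7)^(1/4) / √(138) = 5772 × 58.23 / 11.75 = 2.861×10^4 K.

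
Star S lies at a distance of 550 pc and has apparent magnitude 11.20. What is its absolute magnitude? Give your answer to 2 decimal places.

2.50

M = m − 5 log₁₀(d/10 pc) = 11.20 − 5 log₁₀(550/10)
  = 11.20 − 5 × 1.740 = 11.20 − 8.70 = 2.50.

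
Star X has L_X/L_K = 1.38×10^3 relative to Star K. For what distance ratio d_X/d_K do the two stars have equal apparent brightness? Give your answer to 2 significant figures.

37

Equal flux requires L_X/d_X² = L_K/d_K², so d_X/d_K = √(L_X/L_K)
= √(1.38×10^3) = 37.15.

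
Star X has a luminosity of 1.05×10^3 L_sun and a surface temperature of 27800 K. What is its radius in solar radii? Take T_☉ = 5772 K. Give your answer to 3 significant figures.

R/R_☉ = √(L/L_☉) / (T/T_☉)² = √(1.05×10^3) / (4.816)²
       = 32.40 / 23.20 = 1.397.

1.40 solar radii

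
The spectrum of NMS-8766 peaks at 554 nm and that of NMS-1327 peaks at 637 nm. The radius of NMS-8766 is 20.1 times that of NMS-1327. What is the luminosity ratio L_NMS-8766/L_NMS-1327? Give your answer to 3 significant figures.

Wien's law gives T ∝ 1/λ_max, so T_NMS-8766/T_NMS-1327 = λ_NMS-1327/λ_NMS-8766 = 637/554 = 1.150.
Then L ∝ R²T⁴ gives L_NMS-8766/L_NMS-1327 = (20.1)² × (1.150)⁴ = 404.0 × 1.748 = 706.2.

706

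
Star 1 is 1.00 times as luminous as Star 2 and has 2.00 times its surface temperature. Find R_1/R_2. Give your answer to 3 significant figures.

L ∝ R²T⁴ gives R ∝ √L / T², so
R_1/R_2 = √(1.00) / (2.00)² = 1.000 / 4.000 = 0.2500.

0.250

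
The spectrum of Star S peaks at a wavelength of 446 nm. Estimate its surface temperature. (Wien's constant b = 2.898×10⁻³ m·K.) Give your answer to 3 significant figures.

T = b/λ_max = 2.898×10⁻³ / (446×10⁻⁹) = 6498 K.

6.50×10^3 K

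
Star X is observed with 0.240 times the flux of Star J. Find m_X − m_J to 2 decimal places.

m_X − m_J = −2.5 log₁₀(F_X/F_J) = −2.5 log₁₀(0.240) = −2.5 × (-0.620) = 1.549.

1.55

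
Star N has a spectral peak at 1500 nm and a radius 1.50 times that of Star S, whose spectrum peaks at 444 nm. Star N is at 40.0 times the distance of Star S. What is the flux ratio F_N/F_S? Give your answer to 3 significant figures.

Wien's law: T_N/T_S = λ_S/λ_N = 444/1500 = 0.2960.
L_N/L_S = (R_N/R_S)²(T_N/T_S)⁴ = (1.50)²(0.2960)⁴ = 0.01727.
F_N/F_S = (L_N/L_S)/(d_N/d_S)² = 0.01727/(40.0)² = 1.080×10^-5.

1.08×10^-5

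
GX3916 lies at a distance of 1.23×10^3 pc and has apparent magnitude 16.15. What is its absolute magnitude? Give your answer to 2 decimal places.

M = m − 5 log₁₀(d/10 pc) = 16.15 − 5 log₁₀(1.23×10^3/10)
  = 16.15 − 5 × 2.090 = 16.15 − 10.45 = 5.70.

5.70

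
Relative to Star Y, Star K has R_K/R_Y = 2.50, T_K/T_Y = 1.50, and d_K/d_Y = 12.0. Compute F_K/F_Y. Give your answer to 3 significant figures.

L_K/L_Y = (R_K/R_Y)²(T_K/T_Y)⁴ = (2.50)² × (1.50)⁴ = 31.64.
F_K/F_Y = (L_K/L_Y)/(d_K/d_Y)² = 31.64 / (12.0)² = 0.2197.

0.220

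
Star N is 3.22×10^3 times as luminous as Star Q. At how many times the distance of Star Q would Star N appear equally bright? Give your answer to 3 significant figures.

56.7

Equal flux requires L_N/d_N² = L_Q/d_Q², so d_N/d_Q = √(L_N/L_Q)
= √(3.22×10^3) = 56.75.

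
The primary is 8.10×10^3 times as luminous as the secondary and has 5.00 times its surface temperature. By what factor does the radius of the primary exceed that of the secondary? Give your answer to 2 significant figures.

3.6

L ∝ R²T⁴ gives R ∝ √L / T², so
R_p/R_s = √(8.10×10^3) / (5.00)² = 90.00 / 25.00 = 3.600.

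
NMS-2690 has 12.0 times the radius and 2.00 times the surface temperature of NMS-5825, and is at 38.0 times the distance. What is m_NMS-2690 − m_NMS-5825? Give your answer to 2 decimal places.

L_NMS-2690/L_NMS-5825 = (12.0)²(2.00)⁴ = 2304.
F_NMS-2690/F_NMS-5825 = (L_NMS-2690/L_NMS-5825)/(d_NMS-2690/d_NMS-5825)² = 2304/1444 = 1.596.
m_NMS-2690 − m_NMS-5825 = −2.5 log₁₀(1.596) = -0.51.

-0.51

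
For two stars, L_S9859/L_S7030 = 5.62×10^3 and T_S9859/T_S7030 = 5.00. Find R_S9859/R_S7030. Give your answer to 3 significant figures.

3.00

L ∝ R²T⁴ gives R ∝ √L / T², so
R_S9859/R_S7030 = √(5.62×10^3) / (5.00)² = 74.97 / 25.00 = 2.999.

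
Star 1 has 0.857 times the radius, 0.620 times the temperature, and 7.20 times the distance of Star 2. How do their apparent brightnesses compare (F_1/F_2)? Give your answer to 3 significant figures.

L_1/L_2 = (R_1/R_2)²(T_1/T_2)⁴ = (0.857)² × (0.620)⁴ = 0.1085.
F_1/F_2 = (L_1/L_2)/(d_1/d_2)² = 0.1085 / (7.20)² = 0.002093.

0.00209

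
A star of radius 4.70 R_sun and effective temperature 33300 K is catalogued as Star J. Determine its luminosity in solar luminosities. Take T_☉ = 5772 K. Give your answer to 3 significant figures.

2.45×10^4 solar luminosities

L/L_☉ = (R/R_☉)² (T/T_☉)⁴ = (4.70)² × (33300/5772)⁴
       = 22.09 × (5.769)⁴ = 22.09 × 1108 = 2.447×10^4.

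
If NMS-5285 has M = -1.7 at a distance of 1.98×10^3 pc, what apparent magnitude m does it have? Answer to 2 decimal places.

9.78

m = M + 5 log₁₀(d/10 pc) = -1.7 + 5 log₁₀(1.98×10^3/10)
  = -1.7 + 5 × 2.297 = -1.7 + 11.48 = 9.78.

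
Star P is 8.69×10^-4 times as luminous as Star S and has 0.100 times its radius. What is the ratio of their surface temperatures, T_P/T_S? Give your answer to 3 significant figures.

0.543

L ∝ R²T⁴ gives T ∝ (L/R²)^(1/4), so
T_P/T_S = (8.69×10^-4 / 0.100²)^(1/4) = (0.08690)^(1/4) = 0.5429.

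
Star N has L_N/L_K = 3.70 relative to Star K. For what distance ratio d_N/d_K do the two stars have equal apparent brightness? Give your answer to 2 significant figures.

1.9

Equal flux requires L_N/d_N² = L_K/d_K², so d_N/d_K = √(L_N/L_K)
= √(3.70) = 1.924.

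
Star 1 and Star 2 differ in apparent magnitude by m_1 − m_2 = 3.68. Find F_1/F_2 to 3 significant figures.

F_1/F_2 = 10^(−(m_1 − m_2)/2.5) = 10^(-3.68/2.5) = 10^-1.472 = 0.03373.

0.0337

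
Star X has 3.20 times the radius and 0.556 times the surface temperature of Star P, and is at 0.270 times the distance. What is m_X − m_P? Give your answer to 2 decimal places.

L_X/L_P = (3.20)²(0.556)⁴ = 0.9786.
F_X/F_P = (L_X/L_P)/(d_X/d_P)² = 0.9786/0.07290 = 13.42.
m_X − m_P = −2.5 log₁₀(13.42) = -2.82.

-2.82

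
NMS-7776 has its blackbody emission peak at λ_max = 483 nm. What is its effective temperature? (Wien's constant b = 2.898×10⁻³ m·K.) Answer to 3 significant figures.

T = b/λ_max = 2.898×10⁻³ / (483×10⁻⁹) = 6000 K.

6.00×10^3 K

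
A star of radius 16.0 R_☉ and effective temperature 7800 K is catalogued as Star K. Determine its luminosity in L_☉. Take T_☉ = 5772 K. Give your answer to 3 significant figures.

L/L_☉ = (R/R_☉)² (T/T_☉)⁴ = (16.0)² × (7800/5772)⁴
       = 256.0 × (1.351)⁴ = 256.0 × 3.335 = 853.7.

854 L_☉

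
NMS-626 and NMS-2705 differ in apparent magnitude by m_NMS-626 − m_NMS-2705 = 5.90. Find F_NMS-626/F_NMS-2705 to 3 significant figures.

0.00437

F_NMS-626/F_NMS-2705 = 10^(−(m_NMS-626 − m_NMS-2705)/2.5) = 10^(-5.90/2.5) = 10^-2.360 = 0.004365.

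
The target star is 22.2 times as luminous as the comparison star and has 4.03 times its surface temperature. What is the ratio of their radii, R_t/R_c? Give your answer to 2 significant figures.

0.29

L ∝ R²T⁴ gives R ∝ √L / T², so
R_t/R_c = √(22.2) / (4.03)² = 4.712 / 16.24 = 0.2901.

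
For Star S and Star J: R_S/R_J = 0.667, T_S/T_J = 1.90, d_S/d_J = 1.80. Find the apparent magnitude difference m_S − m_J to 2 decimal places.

-0.63

L_S/L_J = (0.667)²(1.90)⁴ = 5.798.
F_S/F_J = (L_S/L_J)/(d_S/d_J)² = 5.798/3.240 = 1.789.
m_S − m_J = −2.5 log₁₀(1.789) = -0.63.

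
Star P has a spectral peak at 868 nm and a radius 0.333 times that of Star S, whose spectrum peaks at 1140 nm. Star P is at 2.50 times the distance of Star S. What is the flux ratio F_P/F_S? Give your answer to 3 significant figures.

0.0528

Wien's law: T_P/T_S = λ_S/λ_P = 1140/868 = 1.313.
L_P/L_S = (R_P/R_S)²(T_P/T_S)⁴ = (0.333)²(1.313)⁴ = 0.3299.
F_P/F_S = (L_P/L_S)/(d_P/d_S)² = 0.3299/(2.50)² = 0.05279.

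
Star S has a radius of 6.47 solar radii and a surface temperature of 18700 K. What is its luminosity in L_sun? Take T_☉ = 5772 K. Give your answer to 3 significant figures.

L/L_☉ = (R/R_☉)² (T/T_☉)⁴ = (6.47)² × (18700/5772)⁴
       = 41.86 × (3.240)⁴ = 41.86 × 110.2 = 4612.

4.61×10^3 L_sun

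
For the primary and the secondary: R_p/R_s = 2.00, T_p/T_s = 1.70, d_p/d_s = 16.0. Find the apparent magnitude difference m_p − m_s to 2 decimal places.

2.21

L_p/L_s = (2.00)²(1.70)⁴ = 33.41.
F_p/F_s = (L_p/L_s)/(d_p/d_s)² = 33.41/256.0 = 0.1305.
m_p − m_s = −2.5 log₁₀(0.1305) = 2.21.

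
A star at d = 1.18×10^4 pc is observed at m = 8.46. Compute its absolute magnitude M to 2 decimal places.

-6.90

M = m − 5 log₁₀(d/10 pc) = 8.46 − 5 log₁₀(1.18×10^4/10)
  = 8.46 − 5 × 3.072 = 8.46 − 15.36 = -6.90.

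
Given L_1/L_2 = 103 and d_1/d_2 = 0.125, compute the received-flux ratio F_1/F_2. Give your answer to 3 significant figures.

6.59×10^3

F = L/(4πd²), so F_1/F_2 = (L_1/L_2) / (d_1/d_2)²
= 103 / (0.125)² = 103 / 0.01562 = 6592.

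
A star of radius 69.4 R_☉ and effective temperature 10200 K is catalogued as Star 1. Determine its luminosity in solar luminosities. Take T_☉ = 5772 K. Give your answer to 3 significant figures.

L/L_☉ = (R/R_☉)² (T/T_☉)⁴ = (69.4)² × (10200/5772)⁴
       = 4816 × (1.767)⁴ = 4816 × 9.752 = 4.697×10^4.

4.70×10^4 solar luminosities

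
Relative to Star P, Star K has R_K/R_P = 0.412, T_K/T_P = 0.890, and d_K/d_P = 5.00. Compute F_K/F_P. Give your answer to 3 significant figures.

0.00426

L_K/L_P = (R_K/R_P)²(T_K/T_P)⁴ = (0.412)² × (0.890)⁴ = 0.1065.
F_K/F_P = (L_K/L_P)/(d_K/d_P)² = 0.1065 / (5.00)² = 0.004260.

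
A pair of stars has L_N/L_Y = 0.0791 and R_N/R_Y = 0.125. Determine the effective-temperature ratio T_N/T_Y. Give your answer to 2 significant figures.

1.5

L ∝ R²T⁴ gives T ∝ (L/R²)^(1/4), so
T_N/T_Y = (0.0791 / 0.125²)^(1/4) = (5.062)^(1/4) = 1.500.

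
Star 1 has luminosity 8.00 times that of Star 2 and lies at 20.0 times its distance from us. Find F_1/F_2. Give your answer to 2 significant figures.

0.020

F = L/(4πd²), so F_1/F_2 = (L_1/L_2) / (d_1/d_2)²
= 8.00 / (20.0)² = 8.00 / 400.0 = 0.02000.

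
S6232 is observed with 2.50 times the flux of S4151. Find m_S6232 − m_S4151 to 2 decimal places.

-0.99

m_S6232 − m_S4151 = −2.5 log₁₀(F_S6232/F_S4151) = −2.5 log₁₀(2.50) = −2.5 × (0.398) = -0.995.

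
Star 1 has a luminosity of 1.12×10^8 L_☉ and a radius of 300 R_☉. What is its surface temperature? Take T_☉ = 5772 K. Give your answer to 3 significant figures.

T/T_☉ = (L/L_☉)^(1/4) / (R/R_☉)^(1/2)
T = 5772 × (1.12×10^8)^(1/4) / √(300) = 5772 × 102.9 / 17.32 = 3.428×10^4 K.

3.43×10^4 K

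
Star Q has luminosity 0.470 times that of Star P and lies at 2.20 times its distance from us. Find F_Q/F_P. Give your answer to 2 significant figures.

F = L/(4πd²), so F_Q/F_P = (L_Q/L_P) / (d_Q/d_P)²
= 0.470 / (2.20)² = 0.470 / 4.840 = 0.09711.

0.097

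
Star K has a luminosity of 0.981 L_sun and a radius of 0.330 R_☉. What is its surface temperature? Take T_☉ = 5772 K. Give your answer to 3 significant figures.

T/T_☉ = (L/L_☉)^(1/4) / (R/R_☉)^(1/2)
T = 5772 × (0.981)^(1/4) / √(0.330) = 5772 × 0.9952 / 0.5745 = 1.000×10^4 K.

1.00×10^4 K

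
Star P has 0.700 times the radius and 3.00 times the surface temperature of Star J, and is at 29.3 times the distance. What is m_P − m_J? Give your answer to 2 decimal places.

3.34

L_P/L_J = (0.700)²(3.00)⁴ = 39.69.
F_P/F_J = (L_P/L_J)/(d_P/d_J)² = 39.69/858.5 = 0.04623.
m_P − m_J = −2.5 log₁₀(0.04623) = 3.34.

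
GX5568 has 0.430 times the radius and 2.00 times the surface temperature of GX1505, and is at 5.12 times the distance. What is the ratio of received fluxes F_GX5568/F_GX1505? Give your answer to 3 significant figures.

0.113

L_GX5568/L_GX1505 = (R_GX5568/R_GX1505)²(T_GX5568/T_GX1505)⁴ = (0.430)² × (2.00)⁴ = 2.958.
F_GX5568/F_GX1505 = (L_GX5568/L_GX1505)/(d_GX5568/d_GX1505)² = 2.958 / (5.12)² = 0.1129.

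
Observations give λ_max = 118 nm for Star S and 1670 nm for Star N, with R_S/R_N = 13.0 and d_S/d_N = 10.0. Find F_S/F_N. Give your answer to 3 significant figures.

Wien's law: T_S/T_N = λ_N/λ_S = 1670/118 = 14.15.
L_S/L_N = (R_S/R_N)²(T_S/T_N)⁴ = (13.0)²(14.15)⁴ = 6.780×10^6.
F_S/F_N = (L_S/L_N)/(d_S/d_N)² = 6.780×10^6/(10.0)² = 6.780×10^4.

6.78×10^4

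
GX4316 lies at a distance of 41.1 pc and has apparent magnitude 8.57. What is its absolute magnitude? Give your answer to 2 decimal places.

5.50

M = m − 5 log₁₀(d/10 pc) = 8.57 − 5 log₁₀(41.1/10)
  = 8.57 − 5 × 0.614 = 8.57 − 3.07 = 5.50.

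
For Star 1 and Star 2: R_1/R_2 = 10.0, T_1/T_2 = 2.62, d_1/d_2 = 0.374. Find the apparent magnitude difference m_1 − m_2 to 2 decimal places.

L_1/L_2 = (10.0)²(2.62)⁴ = 4712.
F_1/F_2 = (L_1/L_2)/(d_1/d_2)² = 4712/0.1399 = 3.369×10^4.
m_1 − m_2 = −2.5 log₁₀(3.369×10^4) = -11.32.

-11.32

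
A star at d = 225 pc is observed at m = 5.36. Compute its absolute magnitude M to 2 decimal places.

-1.40

M = m − 5 log₁₀(d/10 pc) = 5.36 − 5 log₁₀(225/10)
  = 5.36 − 5 × 1.352 = 5.36 − 6.76 = -1.40.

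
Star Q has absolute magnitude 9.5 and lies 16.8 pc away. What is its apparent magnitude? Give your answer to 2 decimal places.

m = M + 5 log₁₀(d/10 pc) = 9.5 + 5 log₁₀(16.8/10)
  = 9.5 + 5 × 0.225 = 9.5 + 1.13 = 10.63.

10.63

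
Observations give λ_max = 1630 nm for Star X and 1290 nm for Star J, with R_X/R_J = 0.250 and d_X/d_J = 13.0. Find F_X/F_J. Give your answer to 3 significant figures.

1.45×10^-4

Wien's law: T_X/T_J = λ_J/λ_X = 1290/1630 = 0.7914.
L_X/L_J = (R_X/R_J)²(T_X/T_J)⁴ = (0.250)²(0.7914)⁴ = 0.02452.
F_X/F_J = (L_X/L_J)/(d_X/d_J)² = 0.02452/(13.0)² = 1.451×10^-4.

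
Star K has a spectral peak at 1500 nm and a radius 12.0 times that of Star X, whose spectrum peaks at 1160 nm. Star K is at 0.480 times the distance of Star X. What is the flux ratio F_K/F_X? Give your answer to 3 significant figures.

Wien's law: T_K/T_X = λ_X/λ_K = 1160/1500 = 0.7733.
L_K/L_X = (R_K/R_X)²(T_K/T_X)⁴ = (12.0)²(0.7733)⁴ = 51.50.
F_K/F_X = (L_K/L_X)/(d_K/d_X)² = 51.50/(0.480)² = 223.5.

224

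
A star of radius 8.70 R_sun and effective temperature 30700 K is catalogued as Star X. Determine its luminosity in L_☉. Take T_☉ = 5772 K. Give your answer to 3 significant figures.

L/L_☉ = (R/R_☉)² (T/T_☉)⁴ = (8.70)² × (30700/5772)⁴
       = 75.69 × (5.319)⁴ = 75.69 × 800.3 = 6.057×10^4.

6.06×10^4 L_☉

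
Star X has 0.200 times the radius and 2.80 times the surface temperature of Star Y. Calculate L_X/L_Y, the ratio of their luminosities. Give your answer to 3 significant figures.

2.46

From the Stefan–Boltzmann law, L ∝ R²T⁴, so
L_X/L_Y = (R_X/R_Y)² (T_X/T_Y)⁴ = (0.200)² × (2.80)⁴ = 0.04000 × 61.47 = 2.459.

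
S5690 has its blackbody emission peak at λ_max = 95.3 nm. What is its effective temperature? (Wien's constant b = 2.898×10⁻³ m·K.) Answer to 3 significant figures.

3.04×10^4 K

T = b/λ_max = 2.898×10⁻³ / (95.3×10⁻⁹) = 3.041×10^4 K.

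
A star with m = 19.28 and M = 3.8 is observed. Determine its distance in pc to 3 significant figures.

m − M = 5 log₁₀(d/10 pc)
19.28 − (3.8) = 15.48 = 5 log₁₀(d/10)
d = 10 × 10^(15.48/5) = 10 × 10^3.096 = 1.247×10^4 pc.

1.25×10^4 pc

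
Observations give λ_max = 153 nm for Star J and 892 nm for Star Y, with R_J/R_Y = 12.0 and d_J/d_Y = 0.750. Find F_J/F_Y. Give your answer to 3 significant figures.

Wien's law: T_J/T_Y = λ_Y/λ_J = 892/153 = 5.830.
L_J/L_Y = (R_J/R_Y)²(T_J/T_Y)⁴ = (12.0)²(5.830)⁴ = 1.664×10^5.
F_J/F_Y = (L_J/L_Y)/(d_J/d_Y)² = 1.664×10^5/(0.750)² = 2.958×10^5.

2.96×10^5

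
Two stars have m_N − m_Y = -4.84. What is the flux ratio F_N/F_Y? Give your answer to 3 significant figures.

F_N/F_Y = 10^(−(m_N − m_Y)/2.5) = 10^(4.84/2.5) = 10^1.936 = 86.30.

86.3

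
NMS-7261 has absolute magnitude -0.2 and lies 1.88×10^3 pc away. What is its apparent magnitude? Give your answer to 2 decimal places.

m = M + 5 log₁₀(d/10 pc) = -0.2 + 5 log₁₀(1.88×10^3/10)
  = -0.2 + 5 × 2.274 = -0.2 + 11.37 = 11.17.

11.17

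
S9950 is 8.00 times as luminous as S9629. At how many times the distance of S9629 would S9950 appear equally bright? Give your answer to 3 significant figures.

2.83

Equal flux requires L_S9950/d_S9950² = L_S9629/d_S9629², so d_S9950/d_S9629 = √(L_S9950/L_S9629)
= √(8.00) = 2.828.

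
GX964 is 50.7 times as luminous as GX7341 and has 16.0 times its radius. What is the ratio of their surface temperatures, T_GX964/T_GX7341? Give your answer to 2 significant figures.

0.67

L ∝ R²T⁴ gives T ∝ (L/R²)^(1/4), so
T_GX964/T_GX7341 = (50.7 / 16.0²)^(1/4) = (0.1980)^(1/4) = 0.6671.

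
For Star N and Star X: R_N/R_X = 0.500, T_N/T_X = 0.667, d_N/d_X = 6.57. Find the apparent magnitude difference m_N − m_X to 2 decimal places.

7.35

L_N/L_X = (0.500)²(0.667)⁴ = 0.04948.
F_N/F_X = (L_N/L_X)/(d_N/d_X)² = 0.04948/43.16 = 0.001146.
m_N − m_X = −2.5 log₁₀(0.001146) = 7.35.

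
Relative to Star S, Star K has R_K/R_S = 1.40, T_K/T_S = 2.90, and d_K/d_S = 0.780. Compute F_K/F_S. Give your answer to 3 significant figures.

228

L_K/L_S = (R_K/R_S)²(T_K/T_S)⁴ = (1.40)² × (2.90)⁴ = 138.6.
F_K/F_S = (L_K/L_S)/(d_K/d_S)² = 138.6 / (0.780)² = 227.9.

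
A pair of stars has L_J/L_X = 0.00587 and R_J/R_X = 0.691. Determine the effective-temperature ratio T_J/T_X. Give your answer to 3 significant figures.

L ∝ R²T⁴ gives T ∝ (L/R²)^(1/4), so
T_J/T_X = (0.00587 / 0.691²)^(1/4) = (0.01229)^(1/4) = 0.3330.

0.333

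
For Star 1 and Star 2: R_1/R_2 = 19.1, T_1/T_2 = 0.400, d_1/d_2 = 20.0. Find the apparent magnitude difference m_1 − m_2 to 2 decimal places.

4.08

L_1/L_2 = (19.1)²(0.400)⁴ = 9.339.
F_1/F_2 = (L_1/L_2)/(d_1/d_2)² = 9.339/400.0 = 0.02335.
m_1 − m_2 = −2.5 log₁₀(0.02335) = 4.08.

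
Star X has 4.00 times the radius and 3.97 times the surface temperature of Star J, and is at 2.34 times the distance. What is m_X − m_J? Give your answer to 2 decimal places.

-7.15

L_X/L_J = (4.00)²(3.97)⁴ = 3974.
F_X/F_J = (L_X/L_J)/(d_X/d_J)² = 3974/5.476 = 725.9.
m_X − m_J = −2.5 log₁₀(725.9) = -7.15.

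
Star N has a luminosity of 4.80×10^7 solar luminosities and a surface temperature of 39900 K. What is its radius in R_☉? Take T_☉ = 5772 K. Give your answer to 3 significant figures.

R/R_☉ = √(L/L_☉) / (T/T_☉)² = √(4.80×10^7) / (6.913)²
       = 6928 / 47.79 = 145.0.

145 R_☉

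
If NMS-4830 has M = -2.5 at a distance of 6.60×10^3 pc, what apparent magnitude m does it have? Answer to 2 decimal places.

m = M + 5 log₁₀(d/10 pc) = -2.5 + 5 log₁₀(6.60×10^3/10)
  = -2.5 + 5 × 2.820 = -2.5 + 14.10 = 11.60.

11.60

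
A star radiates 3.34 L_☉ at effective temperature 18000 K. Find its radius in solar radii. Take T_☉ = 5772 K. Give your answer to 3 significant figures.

R/R_☉ = √(L/L_☉) / (T/T_☉)² = √(3.34) / (3.119)²
       = 1.828 / 9.725 = 0.1879.

0.188 solar radii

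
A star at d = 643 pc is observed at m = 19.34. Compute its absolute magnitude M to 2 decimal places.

M = m − 5 log₁₀(d/10 pc) = 19.34 − 5 log₁₀(643/10)
  = 19.34 − 5 × 1.808 = 19.34 − 9.04 = 10.30.

10.30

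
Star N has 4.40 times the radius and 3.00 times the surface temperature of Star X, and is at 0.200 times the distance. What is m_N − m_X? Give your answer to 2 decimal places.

-11.48

L_N/L_X = (4.40)²(3.00)⁴ = 1568.
F_N/F_X = (L_N/L_X)/(d_N/d_X)² = 1568/0.04000 = 3.920×10^4.
m_N − m_X = −2.5 log₁₀(3.920×10^4) = -11.48.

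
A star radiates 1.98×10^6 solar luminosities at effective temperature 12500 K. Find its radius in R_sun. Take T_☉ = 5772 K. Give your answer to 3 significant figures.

R/R_☉ = √(L/L_☉) / (T/T_☉)² = √(1.98×10^6) / (2.166)²
       = 1407 / 4.690 = 300.0.

300 R_sun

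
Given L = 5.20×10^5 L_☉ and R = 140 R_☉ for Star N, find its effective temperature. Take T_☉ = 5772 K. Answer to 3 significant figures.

T/T_☉ = (L/L_☉)^(1/4) / (R/R_☉)^(1/2)
T = 5772 × (5.20×10^5)^(1/4) / √(140) = 5772 × 26.85 / 11.83 = 1.310×10^4 K.

1.31×10^4 K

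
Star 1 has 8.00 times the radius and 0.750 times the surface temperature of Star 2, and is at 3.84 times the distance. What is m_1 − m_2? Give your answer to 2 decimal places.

L_1/L_2 = (8.00)²(0.750)⁴ = 20.25.
F_1/F_2 = (L_1/L_2)/(d_1/d_2)² = 20.25/14.75 = 1.373.
m_1 − m_2 = −2.5 log₁₀(1.373) = -0.34.

-0.34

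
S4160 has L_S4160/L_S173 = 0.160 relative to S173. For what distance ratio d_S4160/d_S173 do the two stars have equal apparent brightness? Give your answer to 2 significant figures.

0.40

Equal flux requires L_S4160/d_S4160² = L_S173/d_S173², so d_S4160/d_S173 = √(L_S4160/L_S173)
= √(0.160) = 0.4000.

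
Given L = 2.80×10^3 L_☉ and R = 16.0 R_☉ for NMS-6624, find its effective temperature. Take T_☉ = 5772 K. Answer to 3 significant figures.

T/T_☉ = (L/L_☉)^(1/4) / (R/R_☉)^(1/2)
T = 5772 × (2.80×10^3)^(1/4) / √(16.0) = 5772 × 7.274 / 4.000 = 1.050×10^4 K.

1.05×10^4 K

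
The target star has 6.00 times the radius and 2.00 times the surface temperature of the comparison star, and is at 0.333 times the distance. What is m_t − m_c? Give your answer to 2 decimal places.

-9.29

L_t/L_c = (6.00)²(2.00)⁴ = 576.0.
F_t/F_c = (L_t/L_c)/(d_t/d_c)² = 576.0/0.1109 = 5194.
m_t − m_c = −2.5 log₁₀(5194) = -9.29.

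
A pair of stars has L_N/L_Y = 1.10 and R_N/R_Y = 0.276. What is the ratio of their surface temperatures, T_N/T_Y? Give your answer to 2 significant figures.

L ∝ R²T⁴ gives T ∝ (L/R²)^(1/4), so
T_N/T_Y = (1.10 / 0.276²)^(1/4) = (14.44)^(1/4) = 1.949.

1.9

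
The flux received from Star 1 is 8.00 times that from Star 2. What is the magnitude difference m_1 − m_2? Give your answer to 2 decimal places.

-2.26

m_1 − m_2 = −2.5 log₁₀(F_1/F_2) = −2.5 log₁₀(8.00) = −2.5 × (0.903) = -2.258.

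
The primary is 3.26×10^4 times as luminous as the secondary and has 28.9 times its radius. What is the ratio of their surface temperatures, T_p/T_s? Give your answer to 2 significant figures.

L ∝ R²T⁴ gives T ∝ (L/R²)^(1/4), so
T_p/T_s = (3.26×10^4 / 28.9²)^(1/4) = (39.03)^(1/4) = 2.500.

2.5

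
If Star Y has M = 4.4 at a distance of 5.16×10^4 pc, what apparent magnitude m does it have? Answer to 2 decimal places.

22.96

m = M + 5 log₁₀(d/10 pc) = 4.4 + 5 log₁₀(5.16×10^4/10)
  = 4.4 + 5 × 3.713 = 4.4 + 18.56 = 22.96.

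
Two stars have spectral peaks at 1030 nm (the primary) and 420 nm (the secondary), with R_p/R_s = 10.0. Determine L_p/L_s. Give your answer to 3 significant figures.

Wien's law gives T ∝ 1/λ_max, so T_p/T_s = λ_s/λ_p = 420/1030 = 0.4078.
Then L ∝ R²T⁴ gives L_p/L_s = (10.0)² × (0.4078)⁴ = 100.0 × 0.02765 = 2.765.

2.76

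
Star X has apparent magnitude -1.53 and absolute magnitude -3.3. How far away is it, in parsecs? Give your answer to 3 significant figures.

m − M = 5 log₁₀(d/10 pc)
-1.53 − (-3.3) = 1.77 = 5 log₁₀(d/10)
d = 10 × 10^(1.77/5) = 10 × 10^0.354 = 22.59 pc.

22.6 pc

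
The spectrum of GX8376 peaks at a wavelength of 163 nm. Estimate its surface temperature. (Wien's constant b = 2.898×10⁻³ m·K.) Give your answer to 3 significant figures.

T = b/λ_max = 2.898×10⁻³ / (163×10⁻⁹) = 1.778×10^4 K.

1.78×10^4 K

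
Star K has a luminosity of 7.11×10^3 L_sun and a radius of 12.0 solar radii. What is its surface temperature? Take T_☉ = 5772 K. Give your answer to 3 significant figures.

1.53×10^4 K

T/T_☉ = (L/L_☉)^(1/4) / (R/R_☉)^(1/2)
T = 5772 × (7.11×10^3)^(1/4) / √(12.0) = 5772 × 9.183 / 3.464 = 1.530×10^4 K.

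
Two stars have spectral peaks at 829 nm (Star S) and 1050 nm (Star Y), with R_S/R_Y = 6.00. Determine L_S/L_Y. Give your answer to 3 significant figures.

Wien's law gives T ∝ 1/λ_max, so T_S/T_Y = λ_Y/λ_S = 1050/829 = 1.267.
Then L ∝ R²T⁴ gives L_S/L_Y = (6.00)² × (1.267)⁴ = 36.00 × 2.574 = 92.65.

92.6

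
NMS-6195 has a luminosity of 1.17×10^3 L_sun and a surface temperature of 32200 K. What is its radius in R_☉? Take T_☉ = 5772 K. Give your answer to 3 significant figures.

R/R_☉ = √(L/L_☉) / (T/T_☉)² = √(1.17×10^3) / (5.579)²
       = 34.21 / 31.12 = 1.099.

1.10 R_☉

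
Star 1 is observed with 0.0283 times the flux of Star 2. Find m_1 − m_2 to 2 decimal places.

m_1 − m_2 = −2.5 log₁₀(F_1/F_2) = −2.5 log₁₀(0.0283) = −2.5 × (-1.548) = 3.871.

3.87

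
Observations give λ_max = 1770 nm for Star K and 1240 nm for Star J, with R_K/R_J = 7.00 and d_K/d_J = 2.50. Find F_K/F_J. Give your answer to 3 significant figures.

Wien's law: T_K/T_J = λ_J/λ_K = 1240/1770 = 0.7006.
L_K/L_J = (R_K/R_J)²(T_K/T_J)⁴ = (7.00)²(0.7006)⁴ = 11.80.
F_K/F_J = (L_K/L_J)/(d_K/d_J)² = 11.80/(2.50)² = 1.888.

1.89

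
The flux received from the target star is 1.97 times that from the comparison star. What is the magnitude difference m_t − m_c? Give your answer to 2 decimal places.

m_t − m_c = −2.5 log₁₀(F_t/F_c) = −2.5 log₁₀(1.97) = −2.5 × (0.294) = -0.736.

-0.74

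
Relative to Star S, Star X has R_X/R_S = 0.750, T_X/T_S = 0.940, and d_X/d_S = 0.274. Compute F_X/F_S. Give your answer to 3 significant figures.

5.85

L_X/L_S = (R_X/R_S)²(T_X/T_S)⁴ = (0.750)² × (0.940)⁴ = 0.4392.
F_X/F_S = (L_X/L_S)/(d_X/d_S)² = 0.4392 / (0.274)² = 5.850.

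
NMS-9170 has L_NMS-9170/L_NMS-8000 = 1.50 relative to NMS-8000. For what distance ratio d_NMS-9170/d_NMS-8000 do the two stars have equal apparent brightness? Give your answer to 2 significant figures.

Equal flux requires L_NMS-9170/d_NMS-9170² = L_NMS-8000/d_NMS-8000², so d_NMS-9170/d_NMS-8000 = √(L_NMS-9170/L_NMS-8000)
= √(1.50) = 1.225.

1.2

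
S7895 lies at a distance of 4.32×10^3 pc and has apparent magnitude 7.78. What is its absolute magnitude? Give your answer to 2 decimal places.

-5.40

M = m − 5 log₁₀(d/10 pc) = 7.78 − 5 log₁₀(4.32×10^3/10)
  = 7.78 − 5 × 2.635 = 7.78 − 13.18 = -5.40.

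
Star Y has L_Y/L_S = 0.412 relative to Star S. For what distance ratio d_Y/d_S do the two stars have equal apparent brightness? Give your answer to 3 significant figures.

Equal flux requires L_Y/d_Y² = L_S/d_S², so d_Y/d_S = √(L_Y/L_S)
= √(0.412) = 0.6419.

0.642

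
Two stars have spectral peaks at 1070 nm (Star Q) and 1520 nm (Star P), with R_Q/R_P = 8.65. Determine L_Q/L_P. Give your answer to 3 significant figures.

305

Wien's law gives T ∝ 1/λ_max, so T_Q/T_P = λ_P/λ_Q = 1520/1070 = 1.421.
Then L ∝ R²T⁴ gives L_Q/L_P = (8.65)² × (1.421)⁴ = 74.82 × 4.072 = 304.7.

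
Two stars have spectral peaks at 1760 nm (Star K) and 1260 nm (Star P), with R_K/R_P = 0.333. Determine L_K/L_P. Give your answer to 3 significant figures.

Wien's law gives T ∝ 1/λ_max, so T_K/T_P = λ_P/λ_K = 1260/1760 = 0.7159.
Then L ∝ R²T⁴ gives L_K/L_P = (0.333)² × (0.7159)⁴ = 0.1109 × 0.2627 = 0.02913.

0.0291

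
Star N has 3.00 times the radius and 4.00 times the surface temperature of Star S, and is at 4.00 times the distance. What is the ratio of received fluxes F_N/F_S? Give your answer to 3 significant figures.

L_N/L_S = (R_N/R_S)²(T_N/T_S)⁴ = (3.00)² × (4.00)⁴ = 2304.
F_N/F_S = (L_N/L_S)/(d_N/d_S)² = 2304 / (4.00)² = 144.0.

144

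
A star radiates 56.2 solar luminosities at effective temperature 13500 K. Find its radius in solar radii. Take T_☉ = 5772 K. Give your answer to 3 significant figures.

R/R_☉ = √(L/L_☉) / (T/T_☉)² = √(56.2) / (2.339)²
       = 7.497 / 5.470 = 1.370.

1.37 solar radii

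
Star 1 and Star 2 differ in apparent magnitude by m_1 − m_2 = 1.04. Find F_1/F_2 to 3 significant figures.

0.384

F_1/F_2 = 10^(−(m_1 − m_2)/2.5) = 10^(-1.04/2.5) = 10^-0.416 = 0.3837.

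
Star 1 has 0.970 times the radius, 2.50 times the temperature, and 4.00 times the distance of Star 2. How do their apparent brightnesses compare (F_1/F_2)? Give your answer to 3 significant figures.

2.30

L_1/L_2 = (R_1/R_2)²(T_1/T_2)⁴ = (0.970)² × (2.50)⁴ = 36.75.
F_1/F_2 = (L_1/L_2)/(d_1/d_2)² = 36.75 / (4.00)² = 2.297.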